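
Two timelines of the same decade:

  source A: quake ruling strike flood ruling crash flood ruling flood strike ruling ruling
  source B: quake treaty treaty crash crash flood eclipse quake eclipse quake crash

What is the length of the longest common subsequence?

Match quake at source A[1]=source B[1], flood at source A[4]=source B[6], crash at source A[6]=source B[11] — 3 events in the same relative order in both. Since dp[12][11] = 3, nothing longer is possible.

3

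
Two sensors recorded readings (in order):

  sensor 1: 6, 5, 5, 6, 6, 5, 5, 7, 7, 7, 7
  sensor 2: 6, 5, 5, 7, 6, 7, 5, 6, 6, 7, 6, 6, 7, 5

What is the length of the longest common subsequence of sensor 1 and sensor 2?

Match 6 [1,1] → 5 [2,3] → 5 [3,7] → 6 [4,8] → 6 [5,9] → 7 [8,10] → 7 [9,13] — 7 values in the same relative order in both. dp[11][14] = 7 confirms this is the maximum.

7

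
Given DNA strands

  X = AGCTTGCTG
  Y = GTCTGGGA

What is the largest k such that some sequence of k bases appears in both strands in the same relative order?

5

Let dp[i][j] be the LCS length of the first i bases of X and the first j bases of Y. dp[i][j] = dp[i-1][j-1]+1 when the i-th and j-th bases match, else max(dp[i-1][j], dp[i][j-1]).
    ·  G  T  C  T  G  G  G  A
 ·  0  0  0  0  0  0  0  0  0
 A  0  0  0  0  0  0  0  0  1
 G  0  1  1  1  1  1  1  1  1
 C  0  1  1  2  2  2  2  2  2
 T  0  1  2  2  3  3  3  3  3
 T  0  1  2  2  3  3  3  3  3
 G  0  1  2  2  3  4  4  4  4
 C  0  1  2  3  3  4  4  4  4
 T  0  1  2  3  4  4  4  4  4
 G  0  1  2  3  4  5  5  5  5
dp[9][8] = 5. One LCS (by backtracking along matches): GCTGG.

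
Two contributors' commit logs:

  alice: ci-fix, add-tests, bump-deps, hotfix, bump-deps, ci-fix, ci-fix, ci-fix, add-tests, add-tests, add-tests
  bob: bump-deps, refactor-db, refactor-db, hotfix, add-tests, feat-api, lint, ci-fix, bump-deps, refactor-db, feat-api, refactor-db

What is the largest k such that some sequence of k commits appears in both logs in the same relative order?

Taking bump-deps [3,1], hotfix [4,4], bump-deps [5,9] gives a common subsequence of length 3, and the DP table's final entry dp[11][12] is also 3, so no common subsequence is longer.

3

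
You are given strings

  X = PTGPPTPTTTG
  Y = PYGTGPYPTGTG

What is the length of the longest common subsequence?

Match P [1,1], T [2,4], G [3,5], P [4,6], P [5,8], T [6,9], T [10,11], G [11,12] — 8 characters in the same relative order in both. The LCS DP gives dp[11][12] = 8, so this is optimal.

8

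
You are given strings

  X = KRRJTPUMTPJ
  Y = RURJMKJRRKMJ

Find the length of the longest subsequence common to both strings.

5

Let dp[i][j] be the LCS length of the first i characters of X and the first j characters of Y. dp[i][j] = dp[i-1][j-1]+1 when the i-th and j-th characters match, else max(dp[i-1][j], dp[i][j-1]).
    ·  R  U  R  J  M  K  J  R  R  K  M  J
 ·  0  0  0  0  0  0  0  0  0  0  0  0  0
 K  0  0  0  0  0  0  1  1  1  1  1  1  1
 R  0  1  1  1  1  1  1  1  2  2  2  2  2
 R  0  1  1  2  2  2  2  2  2  3  3  3  3
 J  0  1  1  2  3  3  3  3  3  3  3  3  4
 T  0  1  1  2  3  3  3  3  3  3  3  3  4
 P  0  1  1  2  3  3  3  3  3  3  3  3  4
 U  0  1  2  2  3  3  3  3  3  3  3  3  4
 M  0  1  2  2  3  4  4  4  4  4  4  4  4
 T  0  1  2  2  3  4  4  4  4  4  4  4  4
 P  0  1  2  2  3  4  4  4  4  4  4  4  4
 J  0  1  2  2  3  4  4  5  5  5  5  5  5
dp[11][12] = 5. One LCS (by backtracking along matches): KRRMJ.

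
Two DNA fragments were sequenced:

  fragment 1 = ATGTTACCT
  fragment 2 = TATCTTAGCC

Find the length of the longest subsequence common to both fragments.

Let dp[i][j] be the LCS length of the first i bases of fragment 1 and the first j bases of fragment 2. dp[i][j] = dp[i-1][j-1]+1 when the i-th and j-th bases match, else max(dp[i-1][j], dp[i][j-1]).
    ·  T  A  T  C  T  T  A  G  C  C
 ·  0  0  0  0  0  0  0  0  0  0  0
 A  0  0  1  1  1  1  1  1  1  1  1
 T  0  1  1  2  2  2  2  2  2  2  2
 G  0  1  1  2  2  2  2  2  3  3  3
 T  0  1  1  2  2  3  3  3  3  3  3
 T  0  1  1  2  2  3  4  4  4  4  4
 A  0  1  2  2  2  3  4  5  5  5  5
 C  0  1  2  2  3  3  4  5  5  6  6
 C  0  1  2  2  3  3  4  5  5  6  7
 T  0  1  2  3  3  4  4  5  5  6  7
dp[9][10] = 7. One LCS (by backtracking along matches): ATTTACC.

7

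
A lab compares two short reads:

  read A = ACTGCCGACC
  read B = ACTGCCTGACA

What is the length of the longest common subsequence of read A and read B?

Pick A (read A #1, read B #1); then C (read A #2, read B #2); then T (read A #3, read B #3); then G (read A #4, read B #4); then C (read A #5, read B #5); then C (read A #6, read B #6); then G (read A #7, read B #8); then A (read A #8, read B #9); then C (read A #9, read B #10); all 9 bases appear in both, in order. dp[10][11] = 9 confirms this is the maximum.

9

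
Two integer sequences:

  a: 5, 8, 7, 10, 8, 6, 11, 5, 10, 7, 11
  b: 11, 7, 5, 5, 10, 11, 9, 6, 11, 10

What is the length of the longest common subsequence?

5

Let dp[i][j] be the LCS length of the first i values of a and the first j values of b. dp[i][j] = dp[i-1][j-1]+1 when the i-th and j-th values match, else max(dp[i-1][j], dp[i][j-1]).
    · 11  7  5  5 10 11  9  6 11 10
 ·  0  0  0  0  0  0  0  0  0  0  0
 5  0  0  0  1  1  1  1  1  1  1  1
 8  0  0  0  1  1  1  1  1  1  1  1
 7  0  0  1  1  1  1  1  1  1  1  1
10  0  0  1  1  1  2  2  2  2  2  2
 8  0  0  1  1  1  2  2  2  2  2  2
 6  0  0  1  1  1  2  2  2  3  3  3
11  0  1  1  1  1  2  3  3  3  4  4
 5  0  1  1  2  2  2  3  3  3  4  4
10  0  1  1  2  2  3  3  3  3  4  5
 7  0  1  2  2  2  3  3  3  3  4  5
11  0  1  2  2  2  3  4  4  4  4  5
dp[11][10] = 5. One LCS (by backtracking along matches): 5, 10, 6, 11, 10.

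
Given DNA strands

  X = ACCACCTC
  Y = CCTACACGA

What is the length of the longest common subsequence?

5

Let dp[i][j] be the LCS length of the first i bases of X and the first j bases of Y. dp[i][j] = dp[i-1][j-1]+1 when the i-th and j-th bases match, else max(dp[i-1][j], dp[i][j-1]).
    ·  C  C  T  A  C  A  C  G  A
 ·  0  0  0  0  0  0  0  0  0  0
 A  0  0  0  0  1  1  1  1  1  1
 C  0  1  1  1  1  2  2  2  2  2
 C  0  1  2  2  2  2  2  3  3  3
 A  0  1  2  2  3  3  3  3  3  4
 C  0  1  2  2  3  4  4  4  4  4
 C  0  1  2  2  3  4  4  5  5  5
 T  0  1  2  3  3  4  4  5  5  5
 C  0  1  2  3  3  4  4  5  5  5
dp[8][9] = 5. One LCS (by backtracking along matches): CCACC.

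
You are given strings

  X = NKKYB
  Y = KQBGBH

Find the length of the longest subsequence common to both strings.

2

Let dp[i][j] be the LCS length of the first i characters of X and the first j characters of Y. dp[i][j] = dp[i-1][j-1]+1 when the i-th and j-th characters match, else max(dp[i-1][j], dp[i][j-1]).
    ·  K  Q  B  G  B  H
 ·  0  0  0  0  0  0  0
 N  0  0  0  0  0  0  0
 K  0  1  1  1  1  1  1
 K  0  1  1  1  1  1  1
 Y  0  1  1  1  1  1  1
 B  0  1  1  2  2  2  2
dp[5][6] = 2. One LCS (by backtracking along matches): KB.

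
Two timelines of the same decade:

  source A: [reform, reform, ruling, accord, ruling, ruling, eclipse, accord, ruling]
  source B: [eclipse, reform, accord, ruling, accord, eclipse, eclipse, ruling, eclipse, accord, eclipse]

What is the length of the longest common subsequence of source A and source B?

6

Taking reform [1,2]; then ruling [3,4]; then accord [4,5]; then ruling [6,8]; then eclipse [7,9]; then accord [8,10] gives a common subsequence of length 6, and the DP table's final entry dp[9][11] is also 6, so no common subsequence is longer.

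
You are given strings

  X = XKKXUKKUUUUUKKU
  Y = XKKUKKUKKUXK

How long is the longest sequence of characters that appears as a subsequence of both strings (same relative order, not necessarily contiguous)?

10

Taking X at X[1]=Y[1], K at X[2]=Y[2], K at X[3]=Y[3], U at X[5]=Y[4], K at X[6]=Y[5], K at X[7]=Y[6], U at X[12]=Y[7], K at X[13]=Y[8], K at X[14]=Y[9], U at X[15]=Y[10] gives a common subsequence of length 10. The LCS DP gives dp[15][12] = 10, so this is optimal.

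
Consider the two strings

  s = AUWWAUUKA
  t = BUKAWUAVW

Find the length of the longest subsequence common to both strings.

4

Pick A [1,4]; then W [4,5]; then U [7,6]; then A [9,7]; all 4 characters appear in both, in order. dp[9][9] = 4 confirms this is the maximum.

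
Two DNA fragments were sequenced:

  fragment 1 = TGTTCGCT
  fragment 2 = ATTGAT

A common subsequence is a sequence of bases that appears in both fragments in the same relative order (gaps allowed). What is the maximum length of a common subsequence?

4

One common subsequence of length 4: T at fragment 1[3]=fragment 2[2] → T at fragment 1[4]=fragment 2[3] → G at fragment 1[6]=fragment 2[4] → T at fragment 1[8]=fragment 2[6], and the DP table's final entry dp[8][6] is also 4, so no common subsequence is longer.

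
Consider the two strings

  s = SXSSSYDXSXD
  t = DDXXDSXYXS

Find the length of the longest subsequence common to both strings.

5

Match S (s #1, t #6); then X (s #2, t #7); then Y (s #6, t #8); then X (s #8, t #9); then S (s #9, t #10) — 5 characters in the same relative order in both. The LCS DP gives dp[11][10] = 5, so this is optimal.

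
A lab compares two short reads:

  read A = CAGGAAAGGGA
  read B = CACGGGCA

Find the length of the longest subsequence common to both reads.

6

Pick C (read A #1, read B #1), then A (read A #2, read B #2), then G (read A #3, read B #4), then G (read A #4, read B #5), then G (read A #8, read B #6), then A (read A #11, read B #8); all 6 bases appear in both, in order. Since dp[11][8] = 6, nothing longer is possible.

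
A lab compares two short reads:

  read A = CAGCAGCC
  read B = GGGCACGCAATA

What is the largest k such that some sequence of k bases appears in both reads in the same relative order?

5

Taking C at read A[1]=read B[4] → A at read A[2]=read B[5] → G at read A[3]=read B[7] → C at read A[4]=read B[8] → A at read A[5]=read B[12] gives a common subsequence of length 5. Since dp[8][12] = 5, nothing longer is possible.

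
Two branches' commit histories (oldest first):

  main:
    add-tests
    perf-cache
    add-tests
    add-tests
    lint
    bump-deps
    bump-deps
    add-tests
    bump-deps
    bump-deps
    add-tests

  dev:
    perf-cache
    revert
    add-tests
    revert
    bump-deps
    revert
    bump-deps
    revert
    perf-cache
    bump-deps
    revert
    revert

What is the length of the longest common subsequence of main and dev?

One common subsequence of length 5: perf-cache at main[2]=dev[1], then add-tests at main[3]=dev[3], then bump-deps at main[6]=dev[5], then bump-deps at main[7]=dev[7], then bump-deps at main[9]=dev[10]. Since dp[11][12] = 5, nothing longer is possible.

5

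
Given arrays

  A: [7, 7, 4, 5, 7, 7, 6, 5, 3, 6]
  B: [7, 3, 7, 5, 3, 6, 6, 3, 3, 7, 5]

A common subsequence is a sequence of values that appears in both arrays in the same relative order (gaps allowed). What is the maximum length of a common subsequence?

Let dp[i][j] be the LCS length of the first i values of A and the first j values of B. dp[i][j] = dp[i-1][j-1]+1 when the i-th and j-th values match, else max(dp[i-1][j], dp[i][j-1]).
    ·  7  3  7  5  3  6  6  3  3  7  5
 ·  0  0  0  0  0  0  0  0  0  0  0  0
 7  0  1  1  1  1  1  1  1  1  1  1  1
 7  0  1  1  2  2  2  2  2  2  2  2  2
 4  0  1  1  2  2  2  2  2  2  2  2  2
 5  0  1  1  2  3  3  3  3  3  3  3  3
 7  0  1  1  2  3  3  3  3  3  3  4  4
 7  0  1  1  2  3  3  3  3  3  3  4  4
 6  0  1  1  2  3  3  4  4  4  4  4  4
 5  0  1  1  2  3  3  4  4  4  4  4  5
 3  0  1  2  2  3  4  4  4  5  5  5  5
 6  0  1  2  2  3  4  5  5  5  5  5  5
dp[10][11] = 5. One LCS (by backtracking along matches): 7, 7, 5, 7, 5.

5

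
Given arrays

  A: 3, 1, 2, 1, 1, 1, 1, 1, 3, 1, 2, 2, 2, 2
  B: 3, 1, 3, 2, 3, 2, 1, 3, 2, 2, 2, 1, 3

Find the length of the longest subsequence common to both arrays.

8

One common subsequence of length 8: 3 [1,1], 1 [2,2], 2 [3,6], 1 [8,7], 3 [9,8], 2 [11,9], 2 [12,10], 2 [13,11]. dp[14][13] = 8 confirms this is the maximum.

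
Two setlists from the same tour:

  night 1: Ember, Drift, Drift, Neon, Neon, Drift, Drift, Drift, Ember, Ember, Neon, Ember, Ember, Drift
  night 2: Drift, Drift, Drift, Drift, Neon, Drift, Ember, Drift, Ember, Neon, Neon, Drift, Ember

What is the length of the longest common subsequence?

Pick Drift at night 1[2]=night 2[1], then Drift at night 1[3]=night 2[2], then Drift at night 1[6]=night 2[3], then Drift at night 1[7]=night 2[4], then Drift at night 1[8]=night 2[6], then Ember at night 1[9]=night 2[7], then Ember at night 1[10]=night 2[9], then Neon at night 1[11]=night 2[11], then Ember at night 1[13]=night 2[13]; all 9 songs appear in both, in order, and the DP table's final entry dp[14][13] is also 9, so no common subsequence is longer.

9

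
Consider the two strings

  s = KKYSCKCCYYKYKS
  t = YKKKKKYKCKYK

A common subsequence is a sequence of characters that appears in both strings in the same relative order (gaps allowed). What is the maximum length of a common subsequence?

8

One common subsequence of length 8: K at s[1]=t[5] → K at s[2]=t[6] → Y at s[3]=t[7] → K at s[6]=t[8] → C at s[8]=t[9] → K at s[11]=t[10] → Y at s[12]=t[11] → K at s[13]=t[12]. dp[14][12] = 8 confirms this is the maximum.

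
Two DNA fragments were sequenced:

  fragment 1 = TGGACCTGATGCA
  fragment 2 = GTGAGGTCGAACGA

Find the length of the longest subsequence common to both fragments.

Match T at fragment 1[1]=fragment 2[2]; then G at fragment 1[2]=fragment 2[5]; then G at fragment 1[3]=fragment 2[6]; then C at fragment 1[6]=fragment 2[8]; then G at fragment 1[8]=fragment 2[9]; then A at fragment 1[9]=fragment 2[11]; then G at fragment 1[11]=fragment 2[13]; then A at fragment 1[13]=fragment 2[14] — 8 bases in the same relative order in both, and the DP table's final entry dp[13][14] is also 8, so no common subsequence is longer.

8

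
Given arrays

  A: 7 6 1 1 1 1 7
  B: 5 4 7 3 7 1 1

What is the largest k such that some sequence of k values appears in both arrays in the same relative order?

3

Taking 7 (A #1, B #5) → 1 (A #5, B #6) → 1 (A #6, B #7) gives a common subsequence of length 3. dp[7][7] = 3 confirms this is the maximum.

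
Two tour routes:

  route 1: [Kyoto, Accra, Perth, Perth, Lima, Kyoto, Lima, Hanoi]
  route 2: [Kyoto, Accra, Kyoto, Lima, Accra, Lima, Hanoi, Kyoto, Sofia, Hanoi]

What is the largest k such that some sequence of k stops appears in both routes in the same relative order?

Match Kyoto [1,3]; then Accra [2,5]; then Lima [5,6]; then Kyoto [6,8]; then Hanoi [8,10] — 5 stops in the same relative order in both. dp[8][10] = 5 confirms this is the maximum.

5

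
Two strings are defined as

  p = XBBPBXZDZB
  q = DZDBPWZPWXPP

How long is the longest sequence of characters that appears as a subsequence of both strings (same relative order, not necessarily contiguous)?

3

One common subsequence of length 3: B (p #2, q #4), then P (p #4, q #8), then X (p #6, q #10). Since dp[10][12] = 3, nothing longer is possible.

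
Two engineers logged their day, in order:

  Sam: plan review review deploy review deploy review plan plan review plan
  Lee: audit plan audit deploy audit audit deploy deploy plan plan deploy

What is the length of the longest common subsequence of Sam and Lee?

Pick plan (Sam #1, Lee #2); then deploy (Sam #4, Lee #7); then deploy (Sam #6, Lee #8); then plan (Sam #8, Lee #9); then plan (Sam #9, Lee #10); all 5 tasks appear in both, in order. The LCS DP gives dp[11][11] = 5, so this is optimal.

5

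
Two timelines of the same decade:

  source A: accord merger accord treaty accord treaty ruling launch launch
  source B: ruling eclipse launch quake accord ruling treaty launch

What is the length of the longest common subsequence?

Pick accord [1,5], treaty [6,7], launch [9,8]; all 3 events appear in both, in order. Since dp[9][8] = 3, nothing longer is possible.

3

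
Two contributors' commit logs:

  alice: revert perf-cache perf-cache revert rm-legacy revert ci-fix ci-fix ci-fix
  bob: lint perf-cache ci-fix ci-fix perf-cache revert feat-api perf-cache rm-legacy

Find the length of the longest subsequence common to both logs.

One common subsequence of length 4: perf-cache at alice[2]=bob[2], perf-cache at alice[3]=bob[5], revert at alice[4]=bob[6], rm-legacy at alice[5]=bob[9]. dp[9][9] = 4 confirms this is the maximum.

4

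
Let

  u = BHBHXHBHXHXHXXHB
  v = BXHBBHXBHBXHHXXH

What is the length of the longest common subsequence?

One common subsequence of length 13: B [1,1] → H [2,3] → B [3,5] → H [4,6] → X [5,7] → H [6,9] → B [7,10] → X [9,11] → H [10,12] → H [12,13] → X [13,14] → X [14,15] → H [15,16]. dp[16][16] = 13 confirms this is the maximum.

13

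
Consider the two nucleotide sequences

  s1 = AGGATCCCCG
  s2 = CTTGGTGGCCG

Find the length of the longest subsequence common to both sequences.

Let dp[i][j] be the LCS length of the first i bases of s1 and the first j bases of s2. dp[i][j] = dp[i-1][j-1]+1 when the i-th and j-th bases match, else max(dp[i-1][j], dp[i][j-1]).
    ·  C  T  T  G  G  T  G  G  C  C  G
 ·  0  0  0  0  0  0  0  0  0  0  0  0
 A  0  0  0  0  0  0  0  0  0  0  0  0
 G  0  0  0  0  1  1  1  1  1  1  1  1
 G  0  0  0  0  1  2  2  2  2  2  2  2
 A  0  0  0  0  1  2  2  2  2  2  2  2
 T  0  0  1  1  1  2  3  3  3  3  3  3
 C  0  1  1  1  1  2  3  3  3  4  4  4
 C  0  1  1  1  1  2  3  3  3  4  5  5
 C  0  1  1  1  1  2  3  3  3  4  5  5
 C  0  1  1  1  1  2  3  3  3  4  5  5
 G  0  1  1  1  2  2  3  4  4  4  5  6
dp[10][11] = 6. One LCS (by backtracking along matches): GGTCCG.

6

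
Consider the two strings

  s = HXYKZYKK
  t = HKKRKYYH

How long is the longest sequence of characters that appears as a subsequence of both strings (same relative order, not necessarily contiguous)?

Let dp[i][j] be the LCS length of the first i characters of s and the first j characters of t. dp[i][j] = dp[i-1][j-1]+1 when the i-th and j-th characters match, else max(dp[i-1][j], dp[i][j-1]).
    ·  H  K  K  R  K  Y  Y  H
 ·  0  0  0  0  0  0  0  0  0
 H  0  1  1  1  1  1  1  1  1
 X  0  1  1  1  1  1  1  1  1
 Y  0  1  1  1  1  1  2  2  2
 K  0  1  2  2  2  2  2  2  2
 Z  0  1  2  2  2  2  2  2  2
 Y  0  1  2  2  2  2  3  3  3
 K  0  1  2  3  3  3  3  3  3
 K  0  1  2  3  3  4  4  4  4
dp[8][8] = 4. One LCS (by backtracking along matches): HKKK.

4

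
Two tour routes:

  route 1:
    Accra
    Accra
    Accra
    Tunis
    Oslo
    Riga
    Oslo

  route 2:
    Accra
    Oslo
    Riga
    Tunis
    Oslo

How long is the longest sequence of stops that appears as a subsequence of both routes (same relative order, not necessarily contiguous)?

One common subsequence of length 4: Accra [3,1], then Oslo [5,2], then Riga [6,3], then Oslo [7,5], and the DP table's final entry dp[7][5] is also 4, so no common subsequence is longer.

4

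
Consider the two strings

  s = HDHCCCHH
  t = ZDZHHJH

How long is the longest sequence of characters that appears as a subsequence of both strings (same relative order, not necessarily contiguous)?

Taking D [2,2], H [3,4], H [7,5], H [8,7] gives a common subsequence of length 4. Since dp[8][7] = 4, nothing longer is possible.

4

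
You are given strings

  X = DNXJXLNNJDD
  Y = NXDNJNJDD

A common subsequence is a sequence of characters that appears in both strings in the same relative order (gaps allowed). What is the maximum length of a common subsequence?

7

One common subsequence of length 7: D [1,3], N [2,4], J [4,5], N [8,6], J [9,7], D [10,8], D [11,9]. dp[11][9] = 7 confirms this is the maximum.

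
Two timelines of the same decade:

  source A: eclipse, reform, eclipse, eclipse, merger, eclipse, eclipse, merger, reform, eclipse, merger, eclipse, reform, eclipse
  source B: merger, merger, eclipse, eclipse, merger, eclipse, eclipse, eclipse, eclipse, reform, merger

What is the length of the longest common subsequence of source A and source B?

8

Match eclipse (source A #3, source B #3); then eclipse (source A #4, source B #4); then merger (source A #5, source B #5); then eclipse (source A #6, source B #6); then eclipse (source A #7, source B #7); then eclipse (source A #10, source B #8); then eclipse (source A #12, source B #9); then reform (source A #13, source B #10) — 8 events in the same relative order in both. Since dp[14][11] = 8, nothing longer is possible.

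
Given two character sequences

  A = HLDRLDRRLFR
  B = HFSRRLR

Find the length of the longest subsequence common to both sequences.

Match H at A[1]=B[1], R at A[7]=B[4], R at A[8]=B[5], L at A[9]=B[6], R at A[11]=B[7] — 5 characters in the same relative order in both. dp[11][7] = 5 confirms this is the maximum.

5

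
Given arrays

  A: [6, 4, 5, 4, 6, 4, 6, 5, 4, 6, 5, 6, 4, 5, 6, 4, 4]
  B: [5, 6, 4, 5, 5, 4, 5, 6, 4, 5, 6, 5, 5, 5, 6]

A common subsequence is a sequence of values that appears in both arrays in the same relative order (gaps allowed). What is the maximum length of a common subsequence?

Pick 6 at A[1]=B[2] → 4 at A[2]=B[3] → 5 at A[3]=B[5] → 4 at A[4]=B[6] → 6 at A[5]=B[8] → 4 at A[6]=B[9] → 6 at A[7]=B[11] → 5 at A[8]=B[12] → 5 at A[11]=B[13] → 5 at A[14]=B[14] → 6 at A[15]=B[15]; all 11 values appear in both, in order. dp[17][15] = 11 confirms this is the maximum.

11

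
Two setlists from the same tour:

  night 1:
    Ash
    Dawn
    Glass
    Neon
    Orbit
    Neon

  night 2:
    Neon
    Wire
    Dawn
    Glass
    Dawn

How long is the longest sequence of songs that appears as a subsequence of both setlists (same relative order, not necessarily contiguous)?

2

Match Dawn (night 1 #2, night 2 #3), then Glass (night 1 #3, night 2 #4) — 2 songs in the same relative order in both. Since dp[6][5] = 2, nothing longer is possible.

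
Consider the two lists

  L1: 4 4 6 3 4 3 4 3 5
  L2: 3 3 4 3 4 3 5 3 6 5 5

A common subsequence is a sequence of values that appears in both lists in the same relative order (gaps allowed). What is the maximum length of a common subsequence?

6

Pick 4 [2,3] → 3 [4,4] → 4 [5,5] → 3 [6,6] → 3 [8,8] → 5 [9,11]; all 6 values appear in both, in order. dp[9][11] = 6 confirms this is the maximum.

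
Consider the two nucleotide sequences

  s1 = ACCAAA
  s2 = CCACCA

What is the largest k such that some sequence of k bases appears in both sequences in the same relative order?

Pick A (s1 #1, s2 #3); then C (s1 #2, s2 #4); then C (s1 #3, s2 #5); then A (s1 #6, s2 #6); all 4 bases appear in both, in order. The LCS DP gives dp[6][6] = 4, so this is optimal.

4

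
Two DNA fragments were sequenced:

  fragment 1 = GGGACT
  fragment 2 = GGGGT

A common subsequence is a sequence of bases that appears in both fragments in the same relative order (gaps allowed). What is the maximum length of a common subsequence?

4

Match G at fragment 1[1]=fragment 2[2] → G at fragment 1[2]=fragment 2[3] → G at fragment 1[3]=fragment 2[4] → T at fragment 1[6]=fragment 2[5] — 4 bases in the same relative order in both. Since dp[6][5] = 4, nothing longer is possible.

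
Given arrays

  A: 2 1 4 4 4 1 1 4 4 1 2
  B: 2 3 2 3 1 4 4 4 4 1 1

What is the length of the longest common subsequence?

7

Match 2 at A[1]=B[3]; then 1 at A[2]=B[5]; then 4 at A[3]=B[7]; then 4 at A[4]=B[8]; then 4 at A[5]=B[9]; then 1 at A[7]=B[10]; then 1 at A[10]=B[11] — 7 values in the same relative order in both. Since dp[11][11] = 7, nothing longer is possible.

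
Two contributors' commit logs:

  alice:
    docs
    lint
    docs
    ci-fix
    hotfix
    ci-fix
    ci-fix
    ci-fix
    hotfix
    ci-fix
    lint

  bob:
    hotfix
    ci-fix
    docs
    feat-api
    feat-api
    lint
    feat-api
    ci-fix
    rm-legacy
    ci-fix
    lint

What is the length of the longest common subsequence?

Taking docs [1,3], lint [2,6], ci-fix [4,8], ci-fix [10,10], lint [11,11] gives a common subsequence of length 5. Since dp[11][11] = 5, nothing longer is possible.

5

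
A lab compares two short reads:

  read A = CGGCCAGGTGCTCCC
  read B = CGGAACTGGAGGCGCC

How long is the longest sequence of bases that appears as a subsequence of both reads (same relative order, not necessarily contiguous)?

One common subsequence of length 10: C at read A[1]=read B[1] → G at read A[2]=read B[2] → G at read A[3]=read B[3] → C at read A[4]=read B[6] → A at read A[6]=read B[10] → G at read A[7]=read B[11] → G at read A[8]=read B[12] → G at read A[10]=read B[14] → C at read A[14]=read B[15] → C at read A[15]=read B[16]. The LCS DP gives dp[15][16] = 10, so this is optimal.

10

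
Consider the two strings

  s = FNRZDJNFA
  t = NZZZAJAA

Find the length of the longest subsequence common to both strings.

Taking N at s[2]=t[1] → Z at s[4]=t[4] → J at s[6]=t[6] → A at s[9]=t[8] gives a common subsequence of length 4. The LCS DP gives dp[9][8] = 4, so this is optimal.

4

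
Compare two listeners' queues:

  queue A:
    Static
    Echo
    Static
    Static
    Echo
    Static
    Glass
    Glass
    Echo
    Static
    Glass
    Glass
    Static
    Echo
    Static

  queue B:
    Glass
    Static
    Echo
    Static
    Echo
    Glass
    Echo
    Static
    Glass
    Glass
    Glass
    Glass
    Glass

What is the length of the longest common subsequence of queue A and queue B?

One common subsequence of length 9: Static at queue A[1]=queue B[2] → Echo at queue A[2]=queue B[3] → Static at queue A[3]=queue B[4] → Echo at queue A[5]=queue B[7] → Static at queue A[6]=queue B[8] → Glass at queue A[7]=queue B[10] → Glass at queue A[8]=queue B[11] → Glass at queue A[11]=queue B[12] → Glass at queue A[12]=queue B[13]. Since dp[15][13] = 9, nothing longer is possible.

9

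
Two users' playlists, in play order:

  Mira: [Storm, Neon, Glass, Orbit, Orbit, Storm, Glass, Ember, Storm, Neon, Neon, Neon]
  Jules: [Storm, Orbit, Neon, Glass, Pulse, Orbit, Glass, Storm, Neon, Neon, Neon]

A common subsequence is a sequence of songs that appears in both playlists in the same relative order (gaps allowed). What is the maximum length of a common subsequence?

9

One common subsequence of length 9: Storm [1,1], Neon [2,3], Glass [3,4], Orbit [5,6], Glass [7,7], Storm [9,8], Neon [10,9], Neon [11,10], Neon [12,11]. The LCS DP gives dp[12][11] = 9, so this is optimal.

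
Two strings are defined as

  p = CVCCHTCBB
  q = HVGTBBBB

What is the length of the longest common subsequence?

4

One common subsequence of length 4: V (p #2, q #2) → T (p #6, q #4) → B (p #8, q #7) → B (p #9, q #8), and the DP table's final entry dp[9][8] is also 4, so no common subsequence is longer.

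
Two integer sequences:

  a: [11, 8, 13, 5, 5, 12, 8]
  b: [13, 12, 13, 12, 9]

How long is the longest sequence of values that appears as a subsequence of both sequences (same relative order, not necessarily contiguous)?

2

Let dp[i][j] be the LCS length of the first i values of a and the first j values of b. dp[i][j] = dp[i-1][j-1]+1 when the i-th and j-th values match, else max(dp[i-1][j], dp[i][j-1]).
    · 13 12 13 12  9
 ·  0  0  0  0  0  0
11  0  0  0  0  0  0
 8  0  0  0  0  0  0
13  0  1  1  1  1  1
 5  0  1  1  1  1  1
 5  0  1  1  1  1  1
12  0  1  2  2  2  2
 8  0  1  2  2  2  2
dp[7][5] = 2. One LCS (by backtracking along matches): 13, 12.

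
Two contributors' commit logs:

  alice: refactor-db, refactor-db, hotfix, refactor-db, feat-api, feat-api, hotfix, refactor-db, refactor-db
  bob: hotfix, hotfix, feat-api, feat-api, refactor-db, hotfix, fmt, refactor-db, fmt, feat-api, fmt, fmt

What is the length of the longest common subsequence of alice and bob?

5

One common subsequence of length 5: hotfix (alice #3, bob #2), feat-api (alice #5, bob #3), feat-api (alice #6, bob #4), hotfix (alice #7, bob #6), refactor-db (alice #8, bob #8). Since dp[9][12] = 5, nothing longer is possible.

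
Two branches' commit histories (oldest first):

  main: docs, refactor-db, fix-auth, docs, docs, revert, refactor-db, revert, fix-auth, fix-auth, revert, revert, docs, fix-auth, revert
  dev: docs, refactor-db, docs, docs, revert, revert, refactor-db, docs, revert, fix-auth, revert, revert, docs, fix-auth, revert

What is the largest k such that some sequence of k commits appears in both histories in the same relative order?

Pick docs [1,1]; then refactor-db [2,2]; then docs [4,3]; then docs [5,4]; then revert [6,6]; then refactor-db [7,7]; then revert [8,9]; then fix-auth [10,10]; then revert [11,11]; then revert [12,12]; then docs [13,13]; then fix-auth [14,14]; then revert [15,15]; all 13 commits appear in both, in order. Since dp[15][15] = 13, nothing longer is possible.

13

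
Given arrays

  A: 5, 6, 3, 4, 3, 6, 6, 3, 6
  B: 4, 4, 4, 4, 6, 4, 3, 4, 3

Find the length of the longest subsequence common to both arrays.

4

Let dp[i][j] be the LCS length of the first i values of A and the first j values of B. dp[i][j] = dp[i-1][j-1]+1 when the i-th and j-th values match, else max(dp[i-1][j], dp[i][j-1]).
    ·  4  4  4  4  6  4  3  4  3
 ·  0  0  0  0  0  0  0  0  0  0
 5  0  0  0  0  0  0  0  0  0  0
 6  0  0  0  0  0  1  1  1  1  1
 3  0  0  0  0  0  1  1  2  2  2
 4  0  1  1  1  1  1  2  2  3  3
 3  0  1  1  1  1  1  2  3  3  4
 6  0  1  1  1  1  2  2  3  3  4
 6  0  1  1  1  1  2  2  3  3  4
 3  0  1  1  1  1  2  2  3  3  4
 6  0  1  1  1  1  2  2  3  3  4
dp[9][9] = 4. One LCS (by backtracking along matches): 6, 3, 4, 3.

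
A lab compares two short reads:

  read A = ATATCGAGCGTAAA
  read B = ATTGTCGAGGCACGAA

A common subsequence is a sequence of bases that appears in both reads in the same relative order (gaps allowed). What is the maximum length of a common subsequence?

11

One common subsequence of length 11: A [1,1] → T [2,3] → T [4,5] → C [5,6] → G [6,7] → A [7,8] → G [8,10] → C [9,13] → G [10,14] → A [13,15] → A [14,16]. The LCS DP gives dp[14][16] = 11, so this is optimal.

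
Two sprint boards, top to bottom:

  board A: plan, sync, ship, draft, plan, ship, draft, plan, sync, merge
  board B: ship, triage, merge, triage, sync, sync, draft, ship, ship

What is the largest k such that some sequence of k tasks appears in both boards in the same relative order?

Taking sync at board A[2]=board B[6], ship at board A[3]=board B[8], ship at board A[6]=board B[9] gives a common subsequence of length 3. The LCS DP gives dp[10][9] = 3, so this is optimal.

3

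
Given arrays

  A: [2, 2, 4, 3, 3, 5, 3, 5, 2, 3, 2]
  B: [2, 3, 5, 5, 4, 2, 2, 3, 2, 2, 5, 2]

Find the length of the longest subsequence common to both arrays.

7

One common subsequence of length 7: 2 [2,1], then 3 [5,2], then 5 [6,3], then 5 [8,4], then 2 [9,7], then 3 [10,8], then 2 [11,12]. dp[11][12] = 7 confirms this is the maximum.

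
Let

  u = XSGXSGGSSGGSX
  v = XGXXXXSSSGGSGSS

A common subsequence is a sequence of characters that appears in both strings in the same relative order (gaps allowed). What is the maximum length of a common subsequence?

One common subsequence of length 9: X (u #1, v #1) → G (u #3, v #2) → X (u #4, v #6) → S (u #5, v #9) → G (u #6, v #10) → G (u #7, v #11) → S (u #8, v #12) → S (u #9, v #14) → S (u #12, v #15). Since dp[13][15] = 9, nothing longer is possible.

9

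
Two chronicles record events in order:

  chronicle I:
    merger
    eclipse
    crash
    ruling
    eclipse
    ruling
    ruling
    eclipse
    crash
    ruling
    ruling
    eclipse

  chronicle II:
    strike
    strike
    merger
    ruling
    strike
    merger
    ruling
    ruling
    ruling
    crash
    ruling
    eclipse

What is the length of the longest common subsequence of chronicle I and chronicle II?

Taking merger [1,6]; then ruling [4,7]; then ruling [6,8]; then ruling [7,9]; then crash [9,10]; then ruling [11,11]; then eclipse [12,12] gives a common subsequence of length 7, and the DP table's final entry dp[12][12] is also 7, so no common subsequence is longer.

7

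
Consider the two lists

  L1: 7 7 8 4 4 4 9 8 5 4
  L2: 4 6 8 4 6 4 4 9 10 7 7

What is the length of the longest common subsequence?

5

Match 8 [3,3] → 4 [4,4] → 4 [5,6] → 4 [6,7] → 9 [7,8] — 5 values in the same relative order in both. Since dp[10][11] = 5, nothing longer is possible.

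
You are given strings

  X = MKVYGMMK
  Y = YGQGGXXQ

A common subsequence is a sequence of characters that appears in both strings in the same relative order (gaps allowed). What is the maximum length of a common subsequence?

Taking Y at X[4]=Y[1] → G at X[5]=Y[5] gives a common subsequence of length 2, and the DP table's final entry dp[8][8] is also 2, so no common subsequence is longer.

2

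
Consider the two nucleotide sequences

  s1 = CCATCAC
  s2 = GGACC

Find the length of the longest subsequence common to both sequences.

3

Let dp[i][j] be the LCS length of the first i bases of s1 and the first j bases of s2. dp[i][j] = dp[i-1][j-1]+1 when the i-th and j-th bases match, else max(dp[i-1][j], dp[i][j-1]).
    ·  G  G  A  C  C
 ·  0  0  0  0  0  0
 C  0  0  0  0  1  1
 C  0  0  0  0  1  2
 A  0  0  0  1  1  2
 T  0  0  0  1  1  2
 C  0  0  0  1  2  2
 A  0  0  0  1  2  2
 C  0  0  0  1  2  3
dp[7][5] = 3. One LCS (by backtracking along matches): ACC.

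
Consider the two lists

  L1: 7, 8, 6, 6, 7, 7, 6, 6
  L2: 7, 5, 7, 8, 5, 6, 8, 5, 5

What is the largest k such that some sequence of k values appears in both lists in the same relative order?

3

Pick 7 (L1 #1, L2 #3); then 8 (L1 #2, L2 #4); then 6 (L1 #3, L2 #6); all 3 values appear in both, in order. Since dp[8][9] = 3, nothing longer is possible.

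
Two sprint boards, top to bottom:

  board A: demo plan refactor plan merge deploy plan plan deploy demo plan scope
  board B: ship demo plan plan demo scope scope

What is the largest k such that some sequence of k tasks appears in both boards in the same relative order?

Match demo [1,2], plan [7,3], plan [8,4], demo [10,5], scope [12,7] — 5 tasks in the same relative order in both. The LCS DP gives dp[12][7] = 5, so this is optimal.

5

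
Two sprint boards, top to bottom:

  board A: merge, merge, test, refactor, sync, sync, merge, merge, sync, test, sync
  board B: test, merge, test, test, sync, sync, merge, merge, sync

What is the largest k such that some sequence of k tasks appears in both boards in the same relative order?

7

Pick merge [1,2] → test [3,4] → sync [5,5] → sync [6,6] → merge [7,7] → merge [8,8] → sync [11,9]; all 7 tasks appear in both, in order. Since dp[11][9] = 7, nothing longer is possible.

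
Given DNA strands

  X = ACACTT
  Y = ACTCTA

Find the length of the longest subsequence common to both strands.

4

Match A [1,1], then C [2,2], then C [4,4], then T [5,5] — 4 bases in the same relative order in both. dp[6][6] = 4 confirms this is the maximum.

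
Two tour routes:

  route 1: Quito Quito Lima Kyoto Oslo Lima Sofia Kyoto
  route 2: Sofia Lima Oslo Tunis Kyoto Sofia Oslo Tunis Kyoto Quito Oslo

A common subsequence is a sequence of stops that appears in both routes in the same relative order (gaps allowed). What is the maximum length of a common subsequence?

4

Pick Lima (route 1 #3, route 2 #2); then Kyoto (route 1 #4, route 2 #5); then Oslo (route 1 #5, route 2 #7); then Kyoto (route 1 #8, route 2 #9); all 4 stops appear in both, in order, and the DP table's final entry dp[8][11] is also 4, so no common subsequence is longer.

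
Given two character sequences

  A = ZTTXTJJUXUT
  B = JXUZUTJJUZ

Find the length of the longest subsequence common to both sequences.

One common subsequence of length 5: Z [1,4], then T [5,6], then J [6,7], then J [7,8], then U [8,9], and the DP table's final entry dp[11][10] is also 5, so no common subsequence is longer.

5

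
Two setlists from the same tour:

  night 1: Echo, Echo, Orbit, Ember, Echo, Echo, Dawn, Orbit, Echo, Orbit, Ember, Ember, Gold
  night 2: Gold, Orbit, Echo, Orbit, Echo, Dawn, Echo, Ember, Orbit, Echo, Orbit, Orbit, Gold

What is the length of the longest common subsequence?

Match Echo at night 1[2]=night 2[3], then Orbit at night 1[3]=night 2[4], then Echo at night 1[5]=night 2[5], then Echo at night 1[6]=night 2[7], then Orbit at night 1[8]=night 2[9], then Echo at night 1[9]=night 2[10], then Orbit at night 1[10]=night 2[12], then Gold at night 1[13]=night 2[13] — 8 songs in the same relative order in both. Since dp[13][13] = 8, nothing longer is possible.

8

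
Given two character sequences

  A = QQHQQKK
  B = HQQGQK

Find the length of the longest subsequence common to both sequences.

Let dp[i][j] be the LCS length of the first i characters of A and the first j characters of B. dp[i][j] = dp[i-1][j-1]+1 when the i-th and j-th characters match, else max(dp[i-1][j], dp[i][j-1]).
    ·  H  Q  Q  G  Q  K
 ·  0  0  0  0  0  0  0
 Q  0  0  1  1  1  1  1
 Q  0  0  1  2  2  2  2
 H  0  1  1  2  2  2  2
 Q  0  1  2  2  2  3  3
 Q  0  1  2  3  3  3  3
 K  0  1  2  3  3  3  4
 K  0  1  2  3  3  3  4
dp[7][6] = 4. One LCS (by backtracking along matches): QQQK.

4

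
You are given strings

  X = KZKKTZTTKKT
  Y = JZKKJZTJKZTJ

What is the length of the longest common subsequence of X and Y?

Taking Z [2,2], K [3,3], K [4,4], Z [6,6], T [7,7], K [9,9], T [11,11] gives a common subsequence of length 7. The LCS DP gives dp[11][12] = 7, so this is optimal.

7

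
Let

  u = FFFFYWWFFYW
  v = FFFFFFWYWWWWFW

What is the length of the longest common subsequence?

Pick F (u #1, v #3), F (u #2, v #4), F (u #3, v #5), F (u #4, v #6), Y (u #5, v #8), W (u #6, v #11), W (u #7, v #12), F (u #9, v #13), W (u #11, v #14); all 9 characters appear in both, in order. dp[11][14] = 9 confirms this is the maximum.

9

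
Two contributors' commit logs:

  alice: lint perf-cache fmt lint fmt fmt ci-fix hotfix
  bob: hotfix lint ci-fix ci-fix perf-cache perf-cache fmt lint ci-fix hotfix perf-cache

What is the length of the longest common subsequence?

6

Taking lint [1,2]; then perf-cache [2,6]; then fmt [3,7]; then lint [4,8]; then ci-fix [7,9]; then hotfix [8,10] gives a common subsequence of length 6. dp[8][11] = 6 confirms this is the maximum.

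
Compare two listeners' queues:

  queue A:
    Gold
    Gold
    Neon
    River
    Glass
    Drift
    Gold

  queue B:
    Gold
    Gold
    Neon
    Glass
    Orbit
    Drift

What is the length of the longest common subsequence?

5

Match Gold [1,1], then Gold [2,2], then Neon [3,3], then Glass [5,4], then Drift [6,6] — 5 songs in the same relative order in both, and the DP table's final entry dp[7][6] is also 5, so no common subsequence is longer.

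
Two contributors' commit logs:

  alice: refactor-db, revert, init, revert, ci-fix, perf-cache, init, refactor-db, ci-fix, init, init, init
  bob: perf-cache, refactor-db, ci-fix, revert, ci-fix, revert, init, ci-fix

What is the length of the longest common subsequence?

Match refactor-db (alice #1, bob #2), then revert (alice #2, bob #4), then revert (alice #4, bob #6), then init (alice #7, bob #7), then ci-fix (alice #9, bob #8) — 5 commits in the same relative order in both. The LCS DP gives dp[12][8] = 5, so this is optimal.

5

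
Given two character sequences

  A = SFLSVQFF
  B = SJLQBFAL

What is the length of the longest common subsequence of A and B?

Let dp[i][j] be the LCS length of the first i characters of A and the first j characters of B. dp[i][j] = dp[i-1][j-1]+1 when the i-th and j-th characters match, else max(dp[i-1][j], dp[i][j-1]).
    ·  S  J  L  Q  B  F  A  L
 ·  0  0  0  0  0  0  0  0  0
 S  0  1  1  1  1  1  1  1  1
 F  0  1  1  1  1  1  2  2  2
 L  0  1  1  2  2  2  2  2  3
 S  0  1  1  2  2  2  2  2  3
 V  0  1  1  2  2  2  2  2  3
 Q  0  1  1  2  3  3  3  3  3
 F  0  1  1  2  3  3  4  4  4
 F  0  1  1  2  3  3  4  4  4
dp[8][8] = 4. One LCS (by backtracking along matches): SLQF.

4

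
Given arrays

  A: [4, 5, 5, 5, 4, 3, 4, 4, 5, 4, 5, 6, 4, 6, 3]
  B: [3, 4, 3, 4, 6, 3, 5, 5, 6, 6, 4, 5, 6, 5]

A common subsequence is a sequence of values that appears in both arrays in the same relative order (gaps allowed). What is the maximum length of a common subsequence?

One common subsequence of length 8: 4 at A[1]=B[2], 4 at A[5]=B[4], 3 at A[6]=B[6], 5 at A[9]=B[7], 5 at A[11]=B[8], 6 at A[12]=B[10], 4 at A[13]=B[11], 6 at A[14]=B[13]. The LCS DP gives dp[15][14] = 8, so this is optimal.

8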